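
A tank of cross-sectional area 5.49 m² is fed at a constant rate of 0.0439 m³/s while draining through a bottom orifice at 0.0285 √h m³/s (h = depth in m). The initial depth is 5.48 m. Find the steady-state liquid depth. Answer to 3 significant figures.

Mass balance (ρ constant): A dh/dt = Q_in − 0.0285 √h. At steady state dh/dt = 0:
Q_in = 0.0285 √h_ss ⇒ √h_ss = 0.0439/0.0285 = 1.5404.
h_ss = 1.5404² = 2.3727 m. (Since h₀ = 5.48 m > h_ss, the level will fall toward this value.)

2.37 m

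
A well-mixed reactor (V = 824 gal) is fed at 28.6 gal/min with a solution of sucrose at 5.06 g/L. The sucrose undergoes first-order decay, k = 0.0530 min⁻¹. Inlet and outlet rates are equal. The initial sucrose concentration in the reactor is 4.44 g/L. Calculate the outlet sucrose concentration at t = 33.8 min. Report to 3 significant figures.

Accumulation = in − out − consumed: V dC/dt = Q C_in − Q C − k V C.
dC/dt = (Q/V) C_in − (Q/V + k) C; effective rate a = Q/V + k = 0.034709 + 0.0530 = 0.087709 min⁻¹.
C_ss = Q C_in/(Q + kV) = 2.0024 g/L; C(t) = C_ss + (C₀ − C_ss) e^(−a t).
C(33.8) = 2.0024 + (2.4376)·e^(−0.087709·33.8) = 2.0024 + (2.4376)·0.051583 = 2.1281 g/L.

2.13 g/L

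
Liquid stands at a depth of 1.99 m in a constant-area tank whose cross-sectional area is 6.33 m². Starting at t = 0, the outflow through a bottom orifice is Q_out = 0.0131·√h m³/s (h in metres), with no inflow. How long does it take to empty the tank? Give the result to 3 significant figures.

A dh/dt = −Q_out = −0.0131 √h.
This is separable: 2 d(√h)/dt = −0.0131/A, so √h = √h₀ − (0.0131/(2A)) t.
Tank is empty when √h = 0: t_empty = 2A√h₀/0.0131.
t_empty = 2·6.33·√1.99/0.0131 = 12.660·1.4107/0.0131 = 1363.3 s.

1360 s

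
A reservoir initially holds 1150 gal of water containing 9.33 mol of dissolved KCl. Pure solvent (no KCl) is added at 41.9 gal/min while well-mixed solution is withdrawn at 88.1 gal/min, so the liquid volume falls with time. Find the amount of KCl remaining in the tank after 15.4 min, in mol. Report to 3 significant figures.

Total volume: dV/dt = Q_in − Q_out = -46.200 gal/min, so V(t) = 1150 − 46.200 t and V(15.4) = 438.52 gal.
Solute balance: dm/dt = 0 − Q_out C = −Q_out m/V(t).
Separate: dm/m = −Q_out dt/V(t) ⇒ ln(m/m₀) = −(Q_out/(Q_in−Q_out)) ln(V/V₀).
m = m₀ (V₀/V)^(Q_out/(Q_in−Q_out)) = 9.33 × (1150/438.52)^(-1.9069) = 1.4840 mol.

1.48 mol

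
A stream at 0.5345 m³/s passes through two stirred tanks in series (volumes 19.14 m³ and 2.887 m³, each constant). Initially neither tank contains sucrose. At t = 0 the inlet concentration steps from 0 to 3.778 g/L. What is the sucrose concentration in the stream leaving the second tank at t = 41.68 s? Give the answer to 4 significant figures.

2.389 g/L

Each tank obeys Vᵢ dCᵢ/dt = Q(Cᵢ₋₁ − Cᵢ), so τᵢ = Vᵢ/Q.
τ₁ = 19.14/0.5345 = 35.8092 s; τ₂ = 2.887/0.5345 = 5.40131 s.
Solving the cascade with C₁(0)=C₂(0)=0 gives C₂(t) = C_in[1 − (τ₁ e^(−t/τ₁) − τ₂ e^(−t/τ₂))/(τ₁ − τ₂)].
At t = 41.68: e^(−t/τ₁) = 0.312251, e^(−t/τ₂) = 0.000445351.
C₂ = 3.778·[1 − (35.8092·0.312251 − 5.40131·0.000445351)/(30.4079)] = 3.778·0.632363 = 2.38907 g/L.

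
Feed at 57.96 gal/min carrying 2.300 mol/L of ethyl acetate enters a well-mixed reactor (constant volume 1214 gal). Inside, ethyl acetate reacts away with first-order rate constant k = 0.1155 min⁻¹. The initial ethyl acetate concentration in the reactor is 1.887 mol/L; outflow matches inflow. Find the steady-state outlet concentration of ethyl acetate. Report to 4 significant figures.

Accumulation = in − out − consumed: V dC/dt = Q C_in − Q C − k V C.
At steady state: 0 = Q C_in − (Q + kV) C_ss, so C_ss = Q C_in/(Q + kV).
C_ss = 57.96·2.300/(57.96 + 0.1155·1214) = 133.308/198.177 = 0.672671 mol/L.

0.6727 mol/L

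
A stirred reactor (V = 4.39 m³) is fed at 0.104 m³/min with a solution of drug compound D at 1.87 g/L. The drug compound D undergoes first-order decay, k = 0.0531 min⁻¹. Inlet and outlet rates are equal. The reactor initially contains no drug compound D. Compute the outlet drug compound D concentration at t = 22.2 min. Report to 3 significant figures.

0.472 g/L

V dC/dt = Q(C_in − C) − k V C.
This is linear with rate a = Q/V + k = 0.076790 min⁻¹.
C_ss = Q C_in/(Q + kV) = 0.57691 g/L; C(t) = C_ss + (C₀ − C_ss) e^(−a t).
C(22.2) = 0.57691 + (-0.57691)·e^(−0.076790·22.2) = 0.57691 + (-0.57691)·0.18182 = 0.47201 g/L.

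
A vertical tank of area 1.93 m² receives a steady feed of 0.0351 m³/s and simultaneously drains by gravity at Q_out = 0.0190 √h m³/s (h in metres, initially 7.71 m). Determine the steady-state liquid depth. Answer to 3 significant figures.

3.41 m

Volume balance on the tank: A dh/dt = Q_in − 0.0190 √h. At steady state dh/dt = 0:
Q_in = 0.0190 √h_ss ⇒ √h_ss = 0.0351/0.0190 = 1.8474.
h_ss = 1.8474² = 3.4128 m. (Since h₀ = 7.71 m > h_ss, the level will fall toward this value.)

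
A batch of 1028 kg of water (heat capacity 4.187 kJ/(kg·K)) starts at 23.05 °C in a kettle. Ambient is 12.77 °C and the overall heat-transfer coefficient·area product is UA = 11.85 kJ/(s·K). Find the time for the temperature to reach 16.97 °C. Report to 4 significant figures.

325.1 s

Lumped-capacitance energy balance: M c_p dT/dt = UA(T_amb − T).
τ = M c_p/UA = 363.227 s; T_ss = T_amb = 12.7700 °C.
T(t) = T_ss + (T₀ − T_ss)e^(−t/τ); set T = 16.97:
t = −τ ln[(T − T_ss)/(T₀ − T_ss)] = −363.227 · ln(0.408560) = 325.130 s.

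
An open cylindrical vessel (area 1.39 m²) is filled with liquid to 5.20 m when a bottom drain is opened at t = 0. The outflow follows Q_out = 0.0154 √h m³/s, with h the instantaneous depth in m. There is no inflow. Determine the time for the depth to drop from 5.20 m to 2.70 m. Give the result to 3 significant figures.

A dh/dt = −Q_out = −0.0154 √h.
This is separable: 2 d(√h)/dt = −0.0154/A, so √h = √h₀ − (0.0154/(2A)) t.
t = 2A(√h₀ − √h)/0.0154 = 2·1.39·(√5.20 − √2.70)/0.0154
  = 2.7800 × (2.2804 − 1.6432) / 0.0154 = 115.02 s.

115 s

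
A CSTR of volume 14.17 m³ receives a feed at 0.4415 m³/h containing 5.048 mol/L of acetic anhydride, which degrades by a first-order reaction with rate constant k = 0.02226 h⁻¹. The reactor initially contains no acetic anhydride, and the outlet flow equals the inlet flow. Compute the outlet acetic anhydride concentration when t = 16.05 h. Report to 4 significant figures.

1.695 mol/L

Accumulation = in − out − consumed: V dC/dt = Q C_in − Q C − k V C.
This is linear with rate a = Q/V + k = 0.0534174 h⁻¹.
C_ss = Q C_in/(Q + kV) = 2.94441 mol/L; C(t) = C_ss + (C₀ − C_ss) e^(−a t).
C(16.05) = 2.94441 + (-2.94441)·e^(−0.0534174·16.05) = 2.94441 + (-2.94441)·0.424285 = 1.69514 mol/L.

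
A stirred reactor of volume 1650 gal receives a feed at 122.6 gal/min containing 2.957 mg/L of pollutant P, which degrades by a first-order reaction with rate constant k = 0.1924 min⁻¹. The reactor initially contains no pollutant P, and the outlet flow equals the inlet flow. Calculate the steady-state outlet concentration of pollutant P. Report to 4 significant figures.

0.8238 mg/L

Species balance: V dC/dt = Q C_in − Q C − k V C.
At steady state: 0 = Q C_in − (Q + kV) C_ss, so C_ss = Q C_in/(Q + kV).
C_ss = 122.6·2.957/(122.6 + 0.1924·1650) = 362.528/440.060 = 0.823815 mg/L.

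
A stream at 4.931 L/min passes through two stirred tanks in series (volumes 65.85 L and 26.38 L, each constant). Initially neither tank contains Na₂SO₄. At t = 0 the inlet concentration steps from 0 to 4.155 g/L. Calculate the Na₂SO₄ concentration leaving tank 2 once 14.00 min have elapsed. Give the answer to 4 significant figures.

1.928 g/L

Each tank obeys Vᵢ dCᵢ/dt = Q(Cᵢ₋₁ − Cᵢ), so τᵢ = Vᵢ/Q.
τ₁ = 65.85/4.931 = 13.3543 min; τ₂ = 26.38/4.931 = 5.34983 min.
Solving the cascade with C₁(0)=C₂(0)=0 gives C₂(t) = C_in[1 − (τ₁ e^(−t/τ₁) − τ₂ e^(−t/τ₂))/(τ₁ − τ₂)].
At t = 14.00: e^(−t/τ₁) = 0.350515, e^(−t/τ₂) = 0.0730284.
C₂ = 4.155·[1 − (13.3543·0.350515 − 5.34983·0.0730284)/(8.00446)] = 4.155·0.464026 = 1.92803 g/L.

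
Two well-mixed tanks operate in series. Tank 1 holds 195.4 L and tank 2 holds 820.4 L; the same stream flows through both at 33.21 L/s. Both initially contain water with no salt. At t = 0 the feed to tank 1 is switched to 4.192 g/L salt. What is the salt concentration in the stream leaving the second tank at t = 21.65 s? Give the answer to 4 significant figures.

1.934 g/L

Each tank obeys Vᵢ dCᵢ/dt = Q(Cᵢ₋₁ − Cᵢ), so τᵢ = Vᵢ/Q.
τ₁ = 195.4/33.21 = 5.88377 s; τ₂ = 820.4/33.21 = 24.7034 s.
Tank 1: C₁ = C_in(1 − e^(−t/τ₁)). Tank 2 (τ₁ ≠ τ₂): C₂ = C_in[1 − (τ₁ e^(−t/τ₁) − τ₂ e^(−t/τ₂))/(τ₁ − τ₂)].
At t = 21.65: e^(−t/τ₁) = 0.0252327, e^(−t/τ₂) = 0.416280.
C₂ = 4.192·[1 − (5.88377·0.0252327 − 24.7034·0.416280)/(-18.8196)] = 4.192·0.461463 = 1.93445 g/L.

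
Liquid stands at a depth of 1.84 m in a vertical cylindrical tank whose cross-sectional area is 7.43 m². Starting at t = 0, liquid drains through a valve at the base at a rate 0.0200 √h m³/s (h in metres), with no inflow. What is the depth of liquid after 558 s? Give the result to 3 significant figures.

0.367 m

Mass balance (ρ constant): A dh/dt = −0.0200 √h.
This is separable: 2 d(√h)/dt = −0.0200/A, so √h = √h₀ − (0.0200/(2A)) t.
√h = √1.84 − 0.0200·558/(2·7.43) = 1.3565 − 0.75101 = 0.60546.
h = 0.60546² = 0.36658 m.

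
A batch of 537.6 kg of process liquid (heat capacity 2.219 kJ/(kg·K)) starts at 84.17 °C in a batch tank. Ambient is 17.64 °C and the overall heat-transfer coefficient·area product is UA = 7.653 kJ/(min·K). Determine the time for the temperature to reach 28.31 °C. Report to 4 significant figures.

Unsteady energy balance on the tank contents: M c_p dT/dt = −UA(T − T_amb).
τ = M c_p/UA = 155.878 min; T_ss = T_amb = 17.6400 °C.
T(t) = T_ss + (T₀ − T_ss)e^(−t/τ); set T = 28.31:
t = −τ ln[(T − T_ss)/(T₀ − T_ss)] = −155.878 · ln(0.160379) = 285.291 min.

285.3 min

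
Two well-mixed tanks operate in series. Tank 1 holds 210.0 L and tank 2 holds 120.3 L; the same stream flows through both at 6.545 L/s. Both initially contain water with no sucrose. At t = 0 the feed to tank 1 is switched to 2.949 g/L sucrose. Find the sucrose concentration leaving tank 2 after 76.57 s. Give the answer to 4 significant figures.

Species balance on tank i: dCᵢ/dt = (Cᵢ₋₁ − Cᵢ)/τᵢ with τᵢ = Vᵢ/Q.
τ₁ = 210.0/6.545 = 32.0856 s; τ₂ = 120.3/6.545 = 18.3804 s.
Tank 1: C₁ = C_in(1 − e^(−t/τ₁)). Tank 2 (τ₁ ≠ τ₂): C₂ = C_in[1 − (τ₁ e^(−t/τ₁) − τ₂ e^(−t/τ₂))/(τ₁ − τ₂)].
At t = 76.57: e^(−t/τ₁) = 0.0919572, e^(−t/τ₂) = 0.0155167.
C₂ = 2.949·[1 − (32.0856·0.0919572 − 18.3804·0.0155167)/(13.7051)] = 2.949·0.805525 = 2.37549 g/L.

2.375 g/L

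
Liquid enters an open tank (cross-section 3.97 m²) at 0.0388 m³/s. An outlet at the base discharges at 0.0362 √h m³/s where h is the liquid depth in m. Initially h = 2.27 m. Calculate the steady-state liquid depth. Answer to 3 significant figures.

1.15 m

Level balance: A dh/dt = 0.0388 − 0.0362 √h. Setting dh/dt = 0:
Q_in = 0.0362 √h_ss ⇒ √h_ss = 0.0388/0.0362 = 1.0718.
h_ss = 1.0718² = 1.1488 m. (Since h₀ = 2.27 m > h_ss, the level will fall toward this value.)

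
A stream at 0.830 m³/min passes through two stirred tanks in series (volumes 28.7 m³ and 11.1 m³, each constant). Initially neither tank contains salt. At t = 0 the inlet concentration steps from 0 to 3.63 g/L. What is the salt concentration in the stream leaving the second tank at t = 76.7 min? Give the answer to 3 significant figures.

Each tank obeys Vᵢ dCᵢ/dt = Q(Cᵢ₋₁ − Cᵢ), so τᵢ = Vᵢ/Q.
τ₁ = 28.7/0.830 = 34.578 min; τ₂ = 11.1/0.830 = 13.373 min.
Tank 1: C₁ = C_in(1 − e^(−t/τ₁)). Tank 2 (τ₁ ≠ τ₂): C₂ = C_in[1 − (τ₁ e^(−t/τ₁) − τ₂ e^(−t/τ₂))/(τ₁ − τ₂)].
At t = 76.7: e^(−t/τ₁) = 0.10881, e^(−t/τ₂) = 0.0032302.
C₂ = 3.63·[1 − (34.578·0.10881 − 13.373·0.0032302)/(21.205)] = 3.63·0.82460 = 2.9933 g/L.

2.99 g/L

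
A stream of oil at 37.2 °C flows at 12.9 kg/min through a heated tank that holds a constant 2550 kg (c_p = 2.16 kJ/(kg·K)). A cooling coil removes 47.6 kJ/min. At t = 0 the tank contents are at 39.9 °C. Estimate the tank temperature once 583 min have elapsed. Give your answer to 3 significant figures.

First-law balance (no shaft work): M c_p dT/dt = ṁ c_p (T_in − T) − 47.6.
Rearrange: dT/dt = (T_ss − T)/τ with τ = M/ṁ = 197.67 min and T_ss = T_in − Q̇/(ṁ c_p) = 35.492 °C.
Integrating: T(t) = T_ss + (T₀ − T_ss) e^(−t/τ).
T(583) = 35.492 + (4.4083)·e^(−583/197.67) = 35.492 + (4.4083)·0.052377 = 35.723 °C.

35.7 °C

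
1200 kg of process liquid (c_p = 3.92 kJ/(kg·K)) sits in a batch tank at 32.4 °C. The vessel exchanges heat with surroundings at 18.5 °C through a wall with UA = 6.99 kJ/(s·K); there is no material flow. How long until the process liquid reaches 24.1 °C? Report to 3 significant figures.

Unsteady energy balance on the tank contents: M c_p dT/dt = −UA(T − T_amb).
τ = M c_p/UA = 672.96 s; T_ss = T_amb = 18.500 °C.
T(t) = T_ss + (T₀ − T_ss)e^(−t/τ); set T = 24.1:
t = −τ ln[(T − T_ss)/(T₀ − T_ss)] = −672.96 · ln(0.40288) = 611.80 s.

612 s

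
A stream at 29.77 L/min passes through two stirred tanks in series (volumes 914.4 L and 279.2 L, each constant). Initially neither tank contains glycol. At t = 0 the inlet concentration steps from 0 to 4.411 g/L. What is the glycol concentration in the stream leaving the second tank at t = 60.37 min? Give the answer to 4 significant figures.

Species balance on tank i: dCᵢ/dt = (Cᵢ₋₁ − Cᵢ)/τᵢ with τᵢ = Vᵢ/Q.
τ₁ = 914.4/29.77 = 30.7155 min; τ₂ = 279.2/29.77 = 9.37857 min.
Tank 1: C₁ = C_in(1 − e^(−t/τ₁)). Tank 2 (τ₁ ≠ τ₂): C₂ = C_in[1 − (τ₁ e^(−t/τ₁) − τ₂ e^(−t/τ₂))/(τ₁ − τ₂)].
At t = 60.37: e^(−t/τ₁) = 0.140092, e^(−t/τ₂) = 0.00160118.
C₂ = 4.411·[1 − (30.7155·0.140092 − 9.37857·0.00160118)/(21.3369)] = 4.411·0.799035 = 3.52454 g/L.

3.525 g/L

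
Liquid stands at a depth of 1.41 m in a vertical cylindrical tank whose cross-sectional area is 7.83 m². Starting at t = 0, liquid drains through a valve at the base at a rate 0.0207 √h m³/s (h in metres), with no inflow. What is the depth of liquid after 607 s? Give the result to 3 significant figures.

With no inflow, A dh/dt = −0.0207 √h.
∫ h^(−1/2) dh = −(0.0207/A) ∫ dt, giving 2√h = 2√h₀ − (0.0207/A) t.
√h = √1.41 − 0.0207·607/(2·7.83) = 1.1874 − 0.80236 = 0.38508.
h = 0.38508² = 0.14828 m.

0.148 m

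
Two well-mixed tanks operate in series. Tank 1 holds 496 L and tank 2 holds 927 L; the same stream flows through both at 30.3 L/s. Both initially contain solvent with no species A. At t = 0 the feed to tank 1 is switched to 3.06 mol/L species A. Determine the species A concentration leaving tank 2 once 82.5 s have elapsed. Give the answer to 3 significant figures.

Time constants: τᵢ = Vᵢ/Q for each well-mixed tank.
τ₁ = 496/30.3 = 16.370 s; τ₂ = 927/30.3 = 30.594 s.
Tank 1: C₁ = C_in(1 − e^(−t/τ₁)). Tank 2 (τ₁ ≠ τ₂): C₂ = C_in[1 − (τ₁ e^(−t/τ₁) − τ₂ e^(−t/τ₂))/(τ₁ − τ₂)].
At t = 82.5: e^(−t/τ₁) = 0.0064749, e^(−t/τ₂) = 0.067434.
C₂ = 3.06·[1 − (16.370·0.0064749 − 30.594·0.067434)/(-14.224)] = 3.06·0.86241 = 2.6390 mol/L.

2.64 mol/L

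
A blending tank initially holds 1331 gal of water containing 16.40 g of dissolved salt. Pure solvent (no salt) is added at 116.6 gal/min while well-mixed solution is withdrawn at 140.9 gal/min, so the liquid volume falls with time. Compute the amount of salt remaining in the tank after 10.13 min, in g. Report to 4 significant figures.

Let m(t) be the amount of salt. Volume: V(t) = V₀ + (Q_in − Q_out) t = 1331 − 24.3000 t; V(10.13) = 1084.84 gal.
No salt enters, so dm/dt = −Q_out · (m/V).
Separate: dm/m = −Q_out dt/V(t) ⇒ ln(m/m₀) = −(Q_out/(Q_in−Q_out)) ln(V/V₀).
m = m₀ (V₀/V)^(Q_out/(Q_in−Q_out)) = 16.40 × (1331/1084.84)^(-5.79835) = 5.01050 g.

5.010 g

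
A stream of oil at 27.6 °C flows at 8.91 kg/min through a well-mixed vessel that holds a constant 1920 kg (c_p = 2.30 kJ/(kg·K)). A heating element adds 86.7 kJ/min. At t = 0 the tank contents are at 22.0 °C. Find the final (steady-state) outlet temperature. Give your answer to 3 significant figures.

Energy balance: M c_p dT/dt = ṁ c_p (T_in − T) + 86.7.
At steady state dT/dt = 0 ⇒ T_ss = T_in + Q̇/(ṁ c_p) = 27.6 + 86.7/(8.91·2.30) = 31.831 °C.

31.8 °C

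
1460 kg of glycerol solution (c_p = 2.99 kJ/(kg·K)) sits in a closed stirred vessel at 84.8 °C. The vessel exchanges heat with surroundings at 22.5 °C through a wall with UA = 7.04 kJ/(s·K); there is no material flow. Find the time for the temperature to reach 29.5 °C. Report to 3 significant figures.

M c_p dT/dt = −UA(T − T_amb).
τ = M c_p/UA = 620.09 s; T_ss = T_amb = 22.500 °C.
T(t) = T_ss + (T₀ − T_ss)e^(−t/τ); set T = 29.5:
t = −τ ln[(T − T_ss)/(T₀ − T_ss)] = −620.09 · ln(0.11236) = 1355.5 s.

1360 s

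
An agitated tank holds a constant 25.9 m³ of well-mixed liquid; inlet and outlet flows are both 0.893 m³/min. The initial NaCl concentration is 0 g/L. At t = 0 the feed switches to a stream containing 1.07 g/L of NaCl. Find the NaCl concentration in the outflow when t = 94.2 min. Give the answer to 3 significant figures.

Mass balance on the solute (V constant): V dC/dt = Q(C_in − C).
So dC/dt = (C_in − C)/τ with τ = V/Q = 25.9/0.893 = 29.003 min.
C approaches C_in exponentially: C(t) = C_in + (C₀ − C_in) e^(−t/τ).
C(94.2) = 1.07 + (0 − 1.07)·e^(−94.2/29.003) = 1.07 + (-1.0700)·0.038856 = 1.0284 g/L.

1.03 g/L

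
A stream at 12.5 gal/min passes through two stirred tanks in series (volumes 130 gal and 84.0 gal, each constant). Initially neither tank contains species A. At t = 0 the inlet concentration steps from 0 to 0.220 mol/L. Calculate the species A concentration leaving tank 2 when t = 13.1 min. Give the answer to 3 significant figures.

Species balance on tank i: dCᵢ/dt = (Cᵢ₋₁ − Cᵢ)/τᵢ with τᵢ = Vᵢ/Q.
τ₁ = 130/12.5 = 10.400 min; τ₂ = 84.0/12.5 = 6.7200 min.
Solving the cascade with C₁(0)=C₂(0)=0 gives C₂(t) = C_in[1 − (τ₁ e^(−t/τ₁) − τ₂ e^(−t/τ₂))/(τ₁ − τ₂)].
At t = 13.1: e^(−t/τ₁) = 0.28376, e^(−t/τ₂) = 0.14236.
C₂ = 0.220·[1 − (10.400·0.28376 − 6.7200·0.14236)/(3.6800)] = 0.220·0.45802 = 0.10076 mol/L.

0.101 mol/L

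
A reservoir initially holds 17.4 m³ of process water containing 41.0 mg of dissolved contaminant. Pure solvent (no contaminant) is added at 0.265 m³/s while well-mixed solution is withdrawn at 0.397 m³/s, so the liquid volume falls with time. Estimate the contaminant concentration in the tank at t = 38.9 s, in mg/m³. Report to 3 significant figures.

Let m(t) be the amount of contaminant. Volume: V(t) = V₀ + (Q_in − Q_out) t = 17.4 − 0.13200 t; V(38.9) = 12.265 m³.
No contaminant enters, so dm/dt = −Q_out · (m/V).
Separate: dm/m = −Q_out dt/V(t) ⇒ ln(m/m₀) = −(Q_out/(Q_in−Q_out)) ln(V/V₀).
m = m₀ (V₀/V)^(Q_out/(Q_in−Q_out)) = 41.0 × (17.4/12.265)^(-3.0076) = 14.322 mg.
C = m/V = 14.322/12.265 = 1.1677 mg/m³.

1.17 mg/m³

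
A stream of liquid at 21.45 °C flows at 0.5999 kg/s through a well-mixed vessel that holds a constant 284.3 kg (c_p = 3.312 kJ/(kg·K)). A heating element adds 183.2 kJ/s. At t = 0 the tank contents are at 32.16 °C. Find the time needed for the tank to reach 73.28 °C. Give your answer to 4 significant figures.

332.8 s

Energy balance: M c_p dT/dt = ṁ c_p (T_in − T) + 183.2.
τ = M/ṁ = 473.912 s; T_ss = T_in + Q̇/(ṁ c_p) = 113.655 °C.
T(t) = T_ss + (T₀ − T_ss) e^(−t/τ). Set T = 73.28:
e^(−t/τ) = (73.28 − 113.655)/(32.16 − 113.655) = 0.495432
t = −473.912 · ln(0.495432) = 332.841 s.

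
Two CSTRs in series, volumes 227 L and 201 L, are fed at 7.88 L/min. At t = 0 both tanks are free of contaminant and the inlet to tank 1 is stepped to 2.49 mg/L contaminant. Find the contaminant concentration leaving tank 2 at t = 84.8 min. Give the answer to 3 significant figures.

Time constants: τᵢ = Vᵢ/Q for each well-mixed tank.
τ₁ = 227/7.88 = 28.807 min; τ₂ = 201/7.88 = 25.508 min.
Tank 1: C₁ = C_in(1 − e^(−t/τ₁)). Tank 2 (τ₁ ≠ τ₂): C₂ = C_in[1 − (τ₁ e^(−t/τ₁) − τ₂ e^(−t/τ₂))/(τ₁ − τ₂)].
At t = 84.8: e^(−t/τ₁) = 0.052670, e^(−t/τ₂) = 0.035991.
C₂ = 2.49·[1 − (28.807·0.052670 − 25.508·0.035991)/(3.2995)] = 2.49·0.81839 = 2.0378 mg/L.

2.04 mg/L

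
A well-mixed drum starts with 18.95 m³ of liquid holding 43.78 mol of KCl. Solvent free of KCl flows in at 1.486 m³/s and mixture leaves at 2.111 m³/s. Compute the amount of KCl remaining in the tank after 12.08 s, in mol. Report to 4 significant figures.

7.867 mol

Let m(t) be the amount of KCl. Volume: V(t) = V₀ + (Q_in − Q_out) t = 18.95 − 0.625000 t; V(12.08) = 11.4000 m³.
Solute balance: dm/dt = 0 − Q_out C = −Q_out m/V(t).
dm/m = −Q_out dt/(V₀ − 0.625000 t); integrating gives ln(m/m₀) = −(Q_out/(Q_in−Q_out)) ln(V/V₀).
m = m₀ (V₀/V)^(Q_out/(Q_in−Q_out)) = 43.78 × (18.95/11.4000)^(-3.37760) = 7.86728 mol.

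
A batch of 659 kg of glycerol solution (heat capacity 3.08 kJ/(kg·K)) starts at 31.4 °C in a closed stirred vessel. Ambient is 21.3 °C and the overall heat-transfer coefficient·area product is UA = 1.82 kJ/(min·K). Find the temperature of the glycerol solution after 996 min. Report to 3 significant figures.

25.4 °C

Unsteady energy balance on the tank contents: M c_p dT/dt = −UA(T − T_amb).
dT/dt = (T_ss − T)/τ with T_ss = T_amb = 21.300 °C, τ = M c_p/UA = 659·3.08/1.82 = 1115.2 min.
This is linear first-order; T(t) = T_ss + (T₀ − T_ss) e^(−t/τ).
T(996) = 21.300 + (10.100)·0.40939 = 25.435 °C.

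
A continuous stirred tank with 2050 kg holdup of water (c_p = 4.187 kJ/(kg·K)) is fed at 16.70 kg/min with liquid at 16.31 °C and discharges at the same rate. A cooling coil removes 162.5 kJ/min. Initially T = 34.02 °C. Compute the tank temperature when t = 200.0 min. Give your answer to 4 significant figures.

17.91 °C

M c_p dT/dt = ṁ c_p (T_in − T) − Q̇.
τ = M/ṁ = 122.754 min; T_ss = T_in − Q̇/(ṁ c_p) = 16.31 − 162.5/(16.70·4.187) = 13.9860 °C.
T approaches T_ss exponentially: T(t) = T_ss + (T₀ − T_ss) e^(−t/τ).
T(200.0) = 13.9860 + (20.0340)·e^(−200.0/122.754) = 13.9860 + (20.0340)·0.196073 = 17.9141 °C.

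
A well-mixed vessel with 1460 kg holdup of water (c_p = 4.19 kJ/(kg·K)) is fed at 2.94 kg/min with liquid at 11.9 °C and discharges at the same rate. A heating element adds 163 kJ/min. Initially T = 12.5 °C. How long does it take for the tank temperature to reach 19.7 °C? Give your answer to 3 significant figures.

Heat balance on the well-mixed liquid: M c_p dT/dt = ṁ c_p (T_in − T) + 163.
τ = M/ṁ = 496.60 min; T_ss = T_in + Q̇/(ṁ c_p) = 25.132 °C.
T(t) = T_ss + (T₀ − T_ss) e^(−t/τ). Set T = 19.7:
e^(−t/τ) = (19.7 − 25.132)/(12.5 − 25.132) = 0.43002
t = −496.60 · ln(0.43002) = 419.09 min.

419 min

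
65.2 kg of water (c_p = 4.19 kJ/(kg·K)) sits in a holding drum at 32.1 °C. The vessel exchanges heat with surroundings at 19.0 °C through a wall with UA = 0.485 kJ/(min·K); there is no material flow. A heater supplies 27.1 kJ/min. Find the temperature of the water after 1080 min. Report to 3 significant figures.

M c_p dT/dt = −UA(T − T_amb) + Q̇.
dT/dt = (T_ss − T)/τ with T_ss = T_amb + Q̇/UA = 19.0 + 27.1/0.485 = 74.876 °C, τ = M c_p/UA = 65.2·4.19/0.485 = 563.27 min.
Solution: T(t) = T_ss + (T₀ − T_ss) e^(−t/τ).
T(1080) = 74.876 + (-42.776)·0.14699 = 68.588 °C.

68.6 °C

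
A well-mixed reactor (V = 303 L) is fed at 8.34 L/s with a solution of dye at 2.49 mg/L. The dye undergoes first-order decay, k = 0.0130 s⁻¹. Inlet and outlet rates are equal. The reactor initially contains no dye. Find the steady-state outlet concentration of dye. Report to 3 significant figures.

V dC/dt = Q(C_in − C) − k V C.
Steady state (dC/dt = 0): C_ss = Q C_in/(Q + kV) = C_in/(1 + kV/Q).
C_ss = 8.34·2.49/(8.34 + 0.0130·303) = 20.767/12.279 = 1.6912 mg/L.

1.69 mg/L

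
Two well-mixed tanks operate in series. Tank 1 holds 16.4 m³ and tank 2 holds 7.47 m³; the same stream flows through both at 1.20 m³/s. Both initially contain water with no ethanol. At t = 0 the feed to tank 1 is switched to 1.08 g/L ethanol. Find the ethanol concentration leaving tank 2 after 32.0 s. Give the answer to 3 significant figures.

Species balance on tank i: dCᵢ/dt = (Cᵢ₋₁ − Cᵢ)/τᵢ with τᵢ = Vᵢ/Q.
τ₁ = 16.4/1.20 = 13.667 s; τ₂ = 7.47/1.20 = 6.2250 s.
Solving the cascade with C₁(0)=C₂(0)=0 gives C₂(t) = C_in[1 − (τ₁ e^(−t/τ₁) − τ₂ e^(−t/τ₂))/(τ₁ − τ₂)].
At t = 32.0: e^(−t/τ₁) = 0.096187, e^(−t/τ₂) = 0.0058544.
C₂ = 1.08·[1 − (13.667·0.096187 − 6.2250·0.0058544)/(7.4417)] = 1.08·0.82825 = 0.89451 g/L.

0.895 g/L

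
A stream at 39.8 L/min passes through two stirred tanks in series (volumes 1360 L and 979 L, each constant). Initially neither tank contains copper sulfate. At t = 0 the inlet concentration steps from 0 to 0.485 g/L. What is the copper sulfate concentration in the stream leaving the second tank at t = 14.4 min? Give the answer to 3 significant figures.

0.0431 g/L

Species balance on tank i: dCᵢ/dt = (Cᵢ₋₁ − Cᵢ)/τᵢ with τᵢ = Vᵢ/Q.
τ₁ = 1360/39.8 = 34.171 min; τ₂ = 979/39.8 = 24.598 min.
Solving the cascade with C₁(0)=C₂(0)=0 gives C₂(t) = C_in[1 − (τ₁ e^(−t/τ₁) − τ₂ e^(−t/τ₂))/(τ₁ − τ₂)].
At t = 14.4: e^(−t/τ₁) = 0.65612, e^(−t/τ₂) = 0.55688.
C₂ = 0.485·[1 − (34.171·0.65612 − 24.598·0.55688)/(9.5729)] = 0.485·0.088866 = 0.043100 g/L.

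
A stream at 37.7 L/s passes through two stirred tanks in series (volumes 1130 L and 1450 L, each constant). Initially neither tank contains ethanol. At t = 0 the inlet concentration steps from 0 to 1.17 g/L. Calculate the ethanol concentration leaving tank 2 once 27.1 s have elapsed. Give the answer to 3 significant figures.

0.222 g/L

Each tank obeys Vᵢ dCᵢ/dt = Q(Cᵢ₋₁ − Cᵢ), so τᵢ = Vᵢ/Q.
τ₁ = 1130/37.7 = 29.973 s; τ₂ = 1450/37.7 = 38.462 s.
Tank 1: C₁ = C_in(1 − e^(−t/τ₁)). Tank 2 (τ₁ ≠ τ₂): C₂ = C_in[1 − (τ₁ e^(−t/τ₁) − τ₂ e^(−t/τ₂))/(τ₁ − τ₂)].
At t = 27.1: e^(−t/τ₁) = 0.40489, e^(−t/τ₂) = 0.49431.
C₂ = 1.17·[1 − (29.973·0.40489 − 38.462·0.49431)/(-8.4881)] = 1.17·0.18995 = 0.22224 g/L.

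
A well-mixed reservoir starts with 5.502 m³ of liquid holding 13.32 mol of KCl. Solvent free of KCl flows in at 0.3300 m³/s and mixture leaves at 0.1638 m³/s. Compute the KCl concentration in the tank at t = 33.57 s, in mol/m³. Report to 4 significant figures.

0.6029 mol/m³

Let m(t) be the amount of KCl. Volume: V(t) = V₀ + (Q_in − Q_out) t = 5.502 + 0.166200 t; V(33.57) = 11.0813 m³.
Solute balance: dm/dt = 0 − Q_out C = −Q_out m/V(t).
Separate: dm/m = −Q_out dt/V(t) ⇒ ln(m/m₀) = −(Q_out/(Q_in−Q_out)) ln(V/V₀).
m = m₀ (V₀/V)^(Q_out/(Q_in−Q_out)) = 13.32 × (5.502/11.0813)^(0.985560) = 6.68073 mol.
C = m/V = 6.68073/11.0813 = 0.602881 mol/m³.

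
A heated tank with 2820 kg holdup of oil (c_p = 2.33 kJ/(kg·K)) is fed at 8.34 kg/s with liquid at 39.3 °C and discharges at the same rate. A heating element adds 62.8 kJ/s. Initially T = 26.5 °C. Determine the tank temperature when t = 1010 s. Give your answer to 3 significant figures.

M c_p dT/dt = ṁ c_p (T_in − T) + Q̇.
τ = M/ṁ = 338.13 s; T_ss = T_in + Q̇/(ṁ c_p) = 39.3 + 62.8/(8.34·2.33) = 42.532 °C.
T approaches T_ss exponentially: T(t) = T_ss + (T₀ − T_ss) e^(−t/τ).
T(1010) = 42.532 + (-16.032)·e^(−1010/338.13) = 42.532 + (-16.032)·0.050437 = 41.723 °C.

41.7 °C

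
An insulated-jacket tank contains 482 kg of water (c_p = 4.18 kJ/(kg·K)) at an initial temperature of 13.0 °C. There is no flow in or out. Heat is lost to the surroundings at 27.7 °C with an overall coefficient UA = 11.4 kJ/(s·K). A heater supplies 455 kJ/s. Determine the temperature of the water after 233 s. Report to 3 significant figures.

53.0 °C

Heat balance on the well-mixed liquid: M c_p dT/dt = −UA(T − T_amb) + Q̇.
dT/dt = (T_ss − T)/τ with T_ss = T_amb + Q̇/UA = 27.7 + 455/11.4 = 67.612 °C, τ = M c_p/UA = 482·4.18/11.4 = 176.73 s.
T approaches T_ss exponentially: T(t) = T_ss + (T₀ − T_ss) e^(−t/τ).
T(233) = 67.612 + (-54.612)·0.26757 = 53.000 °C.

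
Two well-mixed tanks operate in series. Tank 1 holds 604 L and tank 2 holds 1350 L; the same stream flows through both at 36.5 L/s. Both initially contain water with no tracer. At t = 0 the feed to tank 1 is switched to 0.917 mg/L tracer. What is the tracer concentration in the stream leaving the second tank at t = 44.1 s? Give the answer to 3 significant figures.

0.465 mg/L

Each tank obeys Vᵢ dCᵢ/dt = Q(Cᵢ₋₁ − Cᵢ), so τᵢ = Vᵢ/Q.
τ₁ = 604/36.5 = 16.548 s; τ₂ = 1350/36.5 = 36.986 s.
Tank 1: C₁ = C_in(1 − e^(−t/τ₁)). Tank 2 (τ₁ ≠ τ₂): C₂ = C_in[1 − (τ₁ e^(−t/τ₁) − τ₂ e^(−t/τ₂))/(τ₁ − τ₂)].
At t = 44.1: e^(−t/τ₁) = 0.069601, e^(−t/τ₂) = 0.30351.
C₂ = 0.917·[1 − (16.548·0.069601 − 36.986·0.30351)/(-20.438)] = 0.917·0.50710 = 0.46501 mg/L.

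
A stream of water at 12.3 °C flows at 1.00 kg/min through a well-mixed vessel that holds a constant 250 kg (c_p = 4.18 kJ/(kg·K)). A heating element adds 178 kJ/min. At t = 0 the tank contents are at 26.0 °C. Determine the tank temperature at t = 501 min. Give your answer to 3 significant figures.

Unsteady energy balance on the tank contents: M c_p dT/dt = ṁ c_p (T_in − T) + 178.
τ = M/ṁ = 250.00 min; T_ss = T_in + Q̇/(ṁ c_p) = 12.3 + 178/(1.00·4.18) = 54.884 °C.
T approaches T_ss exponentially: T(t) = T_ss + (T₀ − T_ss) e^(−t/τ).
T(501) = 54.884 + (-28.884)·e^(−501/250.00) = 54.884 + (-28.884)·0.13480 = 50.990 °C.

51.0 °C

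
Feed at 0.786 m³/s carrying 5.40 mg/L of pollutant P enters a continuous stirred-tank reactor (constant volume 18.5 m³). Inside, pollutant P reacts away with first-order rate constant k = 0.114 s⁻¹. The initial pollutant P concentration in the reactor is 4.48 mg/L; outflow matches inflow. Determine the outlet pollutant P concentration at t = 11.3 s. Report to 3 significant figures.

1.98 mg/L

Accumulation = in − out − consumed: V dC/dt = Q C_in − Q C − k V C.
dC/dt = (Q/V) C_in − (Q/V + k) C; effective rate a = Q/V + k = 0.042486 + 0.114 = 0.15649 s⁻¹.
C_ss = Q C_in/(Q + kV) = 1.4661 mg/L; C(t) = C_ss + (C₀ − C_ss) e^(−a t).
C(11.3) = 1.4661 + (3.0139)·e^(−0.15649·11.3) = 1.4661 + (3.0139)·0.17062 = 1.9804 mg/L.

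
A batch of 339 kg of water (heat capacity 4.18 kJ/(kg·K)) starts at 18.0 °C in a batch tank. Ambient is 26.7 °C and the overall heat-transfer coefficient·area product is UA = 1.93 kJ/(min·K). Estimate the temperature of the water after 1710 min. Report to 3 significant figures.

25.9 °C

Lumped-capacitance energy balance: M c_p dT/dt = UA(T_amb − T).
dT/dt = (T_ss − T)/τ with T_ss = T_amb = 26.700 °C, τ = M c_p/UA = 339·4.18/1.93 = 734.21 min.
T approaches T_ss exponentially: T(t) = T_ss + (T₀ − T_ss) e^(−t/τ).
T(1710) = 26.700 + (-8.7000)·0.097389 = 25.853 °C.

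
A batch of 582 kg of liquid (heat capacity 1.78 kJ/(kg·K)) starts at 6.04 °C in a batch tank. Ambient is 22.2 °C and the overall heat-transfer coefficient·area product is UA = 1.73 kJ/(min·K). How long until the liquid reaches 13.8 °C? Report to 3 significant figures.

Lumped-capacitance energy balance: M c_p dT/dt = UA(T_amb − T).
τ = M c_p/UA = 598.82 min; T_ss = T_amb = 22.200 °C.
T(t) = T_ss + (T₀ − T_ss)e^(−t/τ); set T = 13.8:
t = −τ ln[(T − T_ss)/(T₀ − T_ss)] = −598.82 · ln(0.51980) = 391.81 min.

392 min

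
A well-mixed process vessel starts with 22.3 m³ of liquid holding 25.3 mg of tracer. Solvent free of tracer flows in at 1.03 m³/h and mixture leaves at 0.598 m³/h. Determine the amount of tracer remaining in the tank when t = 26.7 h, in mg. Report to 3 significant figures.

Let m(t) be the amount of tracer. Volume: V(t) = V₀ + (Q_in − Q_out) t = 22.3 + 0.43200 t; V(26.7) = 33.834 m³.
Species balance (pure solvent in): dm/dt = −Q_out · m/V(t).
dm/m = −Q_out dt/(V₀ + 0.43200 t); integrating gives ln(m/m₀) = −(Q_out/(Q_in−Q_out)) ln(V/V₀).
m = m₀ (V₀/V)^(Q_out/(Q_in−Q_out)) = 25.3 × (22.3/33.834)^(1.3843) = 14.207 mg.

14.2 mg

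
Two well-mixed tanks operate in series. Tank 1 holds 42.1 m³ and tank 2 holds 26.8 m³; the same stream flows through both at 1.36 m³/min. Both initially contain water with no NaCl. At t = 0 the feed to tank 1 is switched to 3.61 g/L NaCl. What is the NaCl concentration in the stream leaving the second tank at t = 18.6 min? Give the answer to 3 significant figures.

Species balance on tank i: dCᵢ/dt = (Cᵢ₋₁ − Cᵢ)/τᵢ with τᵢ = Vᵢ/Q.
τ₁ = 42.1/1.36 = 30.956 min; τ₂ = 26.8/1.36 = 19.706 min.
Solving the cascade with C₁(0)=C₂(0)=0 gives C₂(t) = C_in[1 − (τ₁ e^(−t/τ₁) − τ₂ e^(−t/τ₂))/(τ₁ − τ₂)].
At t = 18.6: e^(−t/τ₁) = 0.54834, e^(−t/τ₂) = 0.38911.
C₂ = 3.61·[1 − (30.956·0.54834 − 19.706·0.38911)/(11.250)] = 3.61·0.17275 = 0.62362 g/L.

0.624 g/L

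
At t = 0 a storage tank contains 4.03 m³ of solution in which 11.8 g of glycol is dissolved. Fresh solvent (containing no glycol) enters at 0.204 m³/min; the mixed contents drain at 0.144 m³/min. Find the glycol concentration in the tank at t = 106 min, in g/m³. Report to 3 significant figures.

0.117 g/m³

Total volume: dV/dt = Q_in − Q_out = 0.060000 m³/min, so V(t) = 4.03 + 0.060000 t and V(106) = 10.390 m³.
Solute balance: dm/dt = 0 − Q_out C = −Q_out m/V(t).
dm/m = −Q_out dt/(V₀ + 0.060000 t); integrating gives ln(m/m₀) = −(Q_out/(Q_in−Q_out)) ln(V/V₀).
m = m₀ (V₀/V)^(Q_out/(Q_in−Q_out)) = 11.8 × (4.03/10.390)^(2.4000) = 1.2154 g.
C = m/V = 1.2154/10.390 = 0.11698 g/m³.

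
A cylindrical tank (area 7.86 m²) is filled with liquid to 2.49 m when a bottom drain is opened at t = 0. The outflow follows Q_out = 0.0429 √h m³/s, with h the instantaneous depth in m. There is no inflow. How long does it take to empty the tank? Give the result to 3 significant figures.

Accumulation of liquid (constant cross-section A): A dh/dt = −0.0429 √h.
Separate and integrate: 2(√h − √h₀) = −(0.0429/A) t.
Set h = 0: 2√h₀ = (0.0429/A) t_empty ⇒ t_empty = 2A√h₀/0.0429.
t_empty = 2·7.86·√2.49/0.0429 = 15.720·1.5780/0.0429 = 578.22 s.

578 s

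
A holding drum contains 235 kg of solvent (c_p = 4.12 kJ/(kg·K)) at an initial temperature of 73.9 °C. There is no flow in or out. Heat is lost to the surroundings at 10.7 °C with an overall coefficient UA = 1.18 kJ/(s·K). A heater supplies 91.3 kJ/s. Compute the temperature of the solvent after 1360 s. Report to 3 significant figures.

Energy balance: M c_p dT/dt = −UA(T − T_amb) + Q̇.
dT/dt = (T_ss − T)/τ with T_ss = T_amb + Q̇/UA = 10.7 + 91.3/1.18 = 88.073 °C, τ = M c_p/UA = 235·4.12/1.18 = 820.51 s.
Solution: T(t) = T_ss + (T₀ − T_ss) e^(−t/τ).
T(1360) = 88.073 + (-14.173)·0.19061 = 85.371 °C.

85.4 °C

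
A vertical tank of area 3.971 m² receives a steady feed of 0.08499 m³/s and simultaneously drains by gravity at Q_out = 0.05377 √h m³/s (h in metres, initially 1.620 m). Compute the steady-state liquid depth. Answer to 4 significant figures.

Level balance: A dh/dt = 0.08499 − 0.05377 √h. Setting dh/dt = 0:
Q_in = 0.05377 √h_ss ⇒ √h_ss = 0.08499/0.05377 = 1.58062.
h_ss = 1.58062² = 2.49836 m. (Since h₀ = 1.620 m < h_ss, the level will rise toward this value.)

2.498 m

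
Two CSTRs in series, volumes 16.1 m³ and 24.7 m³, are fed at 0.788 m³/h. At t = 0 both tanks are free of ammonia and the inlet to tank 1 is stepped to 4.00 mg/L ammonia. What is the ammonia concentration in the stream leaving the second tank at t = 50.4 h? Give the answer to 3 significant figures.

Time constants: τᵢ = Vᵢ/Q for each well-mixed tank.
τ₁ = 16.1/0.788 = 20.431 h; τ₂ = 24.7/0.788 = 31.345 h.
Tank 1: C₁ = C_in(1 − e^(−t/τ₁)). Tank 2 (τ₁ ≠ τ₂): C₂ = C_in[1 − (τ₁ e^(−t/τ₁) − τ₂ e^(−t/τ₂))/(τ₁ − τ₂)].
At t = 50.4: e^(−t/τ₁) = 0.084857, e^(−t/τ₂) = 0.20031.
C₂ = 4.00·[1 − (20.431·0.084857 − 31.345·0.20031)/(-10.914)] = 4.00·0.58356 = 2.3342 mg/L.

2.33 mg/L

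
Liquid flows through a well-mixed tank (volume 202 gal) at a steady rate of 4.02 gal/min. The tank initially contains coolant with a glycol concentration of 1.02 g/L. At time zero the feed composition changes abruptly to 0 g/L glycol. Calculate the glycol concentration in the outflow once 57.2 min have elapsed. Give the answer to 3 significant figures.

0.327 g/L

Unsteady species balance (constant V, well mixed): V dC/dt = Q(C_in − C).
So dC/dt = (C_in − C)/τ with τ = V/Q = 202/4.02 = 50.249 min.
Solution: C(t) = C_in + (C₀ − C_in) e^(−t/τ).
C(57.2) = 0 + (1.02 − 0)·e^(−57.2/50.249) = 0 + (1.0200)·0.32035 = 0.32676 g/L.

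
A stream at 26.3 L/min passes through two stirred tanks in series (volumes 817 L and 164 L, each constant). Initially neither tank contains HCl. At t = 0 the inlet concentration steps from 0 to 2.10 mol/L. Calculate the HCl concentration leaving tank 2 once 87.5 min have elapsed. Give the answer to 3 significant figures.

1.94 mol/L

Species balance on tank i: dCᵢ/dt = (Cᵢ₋₁ − Cᵢ)/τᵢ with τᵢ = Vᵢ/Q.
τ₁ = 817/26.3 = 31.065 min; τ₂ = 164/26.3 = 6.2357 min.
Tank 1: C₁ = C_in(1 − e^(−t/τ₁)). Tank 2 (τ₁ ≠ τ₂): C₂ = C_in[1 − (τ₁ e^(−t/τ₁) − τ₂ e^(−t/τ₂))/(τ₁ − τ₂)].
At t = 87.5: e^(−t/τ₁) = 0.059803, e^(−t/τ₂) = 8.0533e-07.
C₂ = 2.10·[1 − (31.065·0.059803 − 6.2357·8.0533e-07)/(24.829)] = 2.10·0.92518 = 1.9429 mol/L.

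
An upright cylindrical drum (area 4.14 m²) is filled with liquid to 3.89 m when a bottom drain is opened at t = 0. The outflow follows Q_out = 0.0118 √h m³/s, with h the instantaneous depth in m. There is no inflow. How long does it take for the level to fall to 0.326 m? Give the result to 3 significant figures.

Unsteady balance on liquid volume: A dh/dt = −0.0118 √h.
Separate and integrate: 2(√h − √h₀) = −(0.0118/A) t.
t = 2A(√h₀ − √h)/0.0118 = 2·4.14·(√3.89 − √0.326)/0.0118
  = 8.2800 × (1.9723 − 0.57096) / 0.0118 = 983.32 s.

983 s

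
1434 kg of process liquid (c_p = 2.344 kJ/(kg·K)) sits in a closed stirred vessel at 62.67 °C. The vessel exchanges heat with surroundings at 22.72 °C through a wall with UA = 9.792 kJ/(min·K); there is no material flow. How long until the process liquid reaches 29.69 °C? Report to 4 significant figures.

599.4 min

M c_p dT/dt = −UA(T − T_amb).
τ = M c_p/UA = 343.270 min; T_ss = T_amb = 22.7200 °C.
T(t) = T_ss + (T₀ − T_ss)e^(−t/τ); set T = 29.69:
t = −τ ln[(T − T_ss)/(T₀ − T_ss)] = −343.270 · ln(0.174468) = 599.353 min.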